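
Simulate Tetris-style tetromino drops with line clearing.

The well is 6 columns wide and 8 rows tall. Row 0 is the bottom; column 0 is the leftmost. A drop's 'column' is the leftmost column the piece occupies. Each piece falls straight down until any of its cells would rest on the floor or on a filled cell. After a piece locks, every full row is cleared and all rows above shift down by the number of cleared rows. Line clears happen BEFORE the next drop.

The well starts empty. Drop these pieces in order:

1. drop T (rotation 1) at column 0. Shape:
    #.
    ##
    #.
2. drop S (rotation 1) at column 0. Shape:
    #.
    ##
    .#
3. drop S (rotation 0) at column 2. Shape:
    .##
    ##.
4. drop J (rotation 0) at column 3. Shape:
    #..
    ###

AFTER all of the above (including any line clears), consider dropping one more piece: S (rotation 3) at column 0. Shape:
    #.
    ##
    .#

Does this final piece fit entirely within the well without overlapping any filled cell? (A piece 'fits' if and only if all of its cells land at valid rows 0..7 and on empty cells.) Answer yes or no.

Drop 1: T rot1 at col 0 lands with bottom-row=0; cleared 0 line(s) (total 0); column heights now [3 2 0 0 0 0], max=3
Drop 2: S rot1 at col 0 lands with bottom-row=2; cleared 0 line(s) (total 0); column heights now [5 4 0 0 0 0], max=5
Drop 3: S rot0 at col 2 lands with bottom-row=0; cleared 0 line(s) (total 0); column heights now [5 4 1 2 2 0], max=5
Drop 4: J rot0 at col 3 lands with bottom-row=2; cleared 0 line(s) (total 0); column heights now [5 4 1 4 3 3], max=5
Test piece S rot3 at col 0 (width 2): heights before test = [5 4 1 4 3 3]; fits = True

Answer: yes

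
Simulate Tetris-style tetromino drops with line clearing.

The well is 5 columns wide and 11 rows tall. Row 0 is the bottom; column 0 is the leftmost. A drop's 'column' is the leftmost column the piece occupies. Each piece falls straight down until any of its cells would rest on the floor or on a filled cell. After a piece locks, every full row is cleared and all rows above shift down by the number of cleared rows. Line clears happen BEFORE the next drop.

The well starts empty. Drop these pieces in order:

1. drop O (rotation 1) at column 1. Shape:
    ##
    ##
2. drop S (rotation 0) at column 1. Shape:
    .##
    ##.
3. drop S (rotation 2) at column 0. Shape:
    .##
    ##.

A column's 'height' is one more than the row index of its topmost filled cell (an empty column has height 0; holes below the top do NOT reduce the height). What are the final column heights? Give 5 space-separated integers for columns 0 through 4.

Drop 1: O rot1 at col 1 lands with bottom-row=0; cleared 0 line(s) (total 0); column heights now [0 2 2 0 0], max=2
Drop 2: S rot0 at col 1 lands with bottom-row=2; cleared 0 line(s) (total 0); column heights now [0 3 4 4 0], max=4
Drop 3: S rot2 at col 0 lands with bottom-row=3; cleared 0 line(s) (total 0); column heights now [4 5 5 4 0], max=5

Answer: 4 5 5 4 0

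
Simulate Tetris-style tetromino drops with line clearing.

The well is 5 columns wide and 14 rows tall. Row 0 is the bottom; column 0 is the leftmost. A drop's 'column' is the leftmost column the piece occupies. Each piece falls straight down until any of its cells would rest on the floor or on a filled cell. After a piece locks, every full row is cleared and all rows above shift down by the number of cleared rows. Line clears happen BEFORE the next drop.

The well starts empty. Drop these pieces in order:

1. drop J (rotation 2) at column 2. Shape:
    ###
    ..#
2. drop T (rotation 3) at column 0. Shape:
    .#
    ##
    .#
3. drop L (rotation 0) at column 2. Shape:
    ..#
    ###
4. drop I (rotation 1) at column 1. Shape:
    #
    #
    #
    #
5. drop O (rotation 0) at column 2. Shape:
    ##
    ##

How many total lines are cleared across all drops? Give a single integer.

Answer: 1

Derivation:
Drop 1: J rot2 at col 2 lands with bottom-row=0; cleared 0 line(s) (total 0); column heights now [0 0 2 2 2], max=2
Drop 2: T rot3 at col 0 lands with bottom-row=0; cleared 1 line(s) (total 1); column heights now [0 2 0 0 1], max=2
Drop 3: L rot0 at col 2 lands with bottom-row=1; cleared 0 line(s) (total 1); column heights now [0 2 2 2 3], max=3
Drop 4: I rot1 at col 1 lands with bottom-row=2; cleared 0 line(s) (total 1); column heights now [0 6 2 2 3], max=6
Drop 5: O rot0 at col 2 lands with bottom-row=2; cleared 0 line(s) (total 1); column heights now [0 6 4 4 3], max=6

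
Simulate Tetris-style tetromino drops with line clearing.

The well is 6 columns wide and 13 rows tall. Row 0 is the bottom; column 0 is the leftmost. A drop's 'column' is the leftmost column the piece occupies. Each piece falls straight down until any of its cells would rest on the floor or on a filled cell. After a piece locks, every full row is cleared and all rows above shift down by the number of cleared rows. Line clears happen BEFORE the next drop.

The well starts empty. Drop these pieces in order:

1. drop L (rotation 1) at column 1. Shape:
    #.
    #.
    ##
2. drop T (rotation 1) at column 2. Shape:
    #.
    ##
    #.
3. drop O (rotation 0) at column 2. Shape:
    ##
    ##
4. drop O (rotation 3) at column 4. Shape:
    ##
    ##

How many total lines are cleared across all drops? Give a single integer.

Drop 1: L rot1 at col 1 lands with bottom-row=0; cleared 0 line(s) (total 0); column heights now [0 3 1 0 0 0], max=3
Drop 2: T rot1 at col 2 lands with bottom-row=1; cleared 0 line(s) (total 0); column heights now [0 3 4 3 0 0], max=4
Drop 3: O rot0 at col 2 lands with bottom-row=4; cleared 0 line(s) (total 0); column heights now [0 3 6 6 0 0], max=6
Drop 4: O rot3 at col 4 lands with bottom-row=0; cleared 0 line(s) (total 0); column heights now [0 3 6 6 2 2], max=6

Answer: 0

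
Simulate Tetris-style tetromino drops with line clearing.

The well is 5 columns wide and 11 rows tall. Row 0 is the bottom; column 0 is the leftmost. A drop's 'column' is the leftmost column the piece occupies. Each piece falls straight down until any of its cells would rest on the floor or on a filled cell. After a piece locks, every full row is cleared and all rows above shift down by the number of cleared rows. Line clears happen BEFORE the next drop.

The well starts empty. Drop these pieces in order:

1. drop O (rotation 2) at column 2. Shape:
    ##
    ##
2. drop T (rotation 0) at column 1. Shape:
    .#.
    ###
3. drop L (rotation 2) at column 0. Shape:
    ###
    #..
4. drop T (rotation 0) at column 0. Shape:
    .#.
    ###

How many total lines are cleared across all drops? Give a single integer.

Answer: 0

Derivation:
Drop 1: O rot2 at col 2 lands with bottom-row=0; cleared 0 line(s) (total 0); column heights now [0 0 2 2 0], max=2
Drop 2: T rot0 at col 1 lands with bottom-row=2; cleared 0 line(s) (total 0); column heights now [0 3 4 3 0], max=4
Drop 3: L rot2 at col 0 lands with bottom-row=3; cleared 0 line(s) (total 0); column heights now [5 5 5 3 0], max=5
Drop 4: T rot0 at col 0 lands with bottom-row=5; cleared 0 line(s) (total 0); column heights now [6 7 6 3 0], max=7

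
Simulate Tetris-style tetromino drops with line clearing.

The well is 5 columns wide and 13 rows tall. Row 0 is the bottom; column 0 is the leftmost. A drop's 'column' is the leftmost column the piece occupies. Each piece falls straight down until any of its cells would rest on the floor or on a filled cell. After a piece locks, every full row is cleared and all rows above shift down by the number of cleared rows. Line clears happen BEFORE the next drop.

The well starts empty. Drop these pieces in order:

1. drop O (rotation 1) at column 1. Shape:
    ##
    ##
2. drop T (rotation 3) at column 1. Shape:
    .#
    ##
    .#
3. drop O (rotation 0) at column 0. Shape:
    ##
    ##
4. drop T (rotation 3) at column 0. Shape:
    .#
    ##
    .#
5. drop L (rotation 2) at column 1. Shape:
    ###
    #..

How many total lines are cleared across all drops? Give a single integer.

Answer: 0

Derivation:
Drop 1: O rot1 at col 1 lands with bottom-row=0; cleared 0 line(s) (total 0); column heights now [0 2 2 0 0], max=2
Drop 2: T rot3 at col 1 lands with bottom-row=2; cleared 0 line(s) (total 0); column heights now [0 4 5 0 0], max=5
Drop 3: O rot0 at col 0 lands with bottom-row=4; cleared 0 line(s) (total 0); column heights now [6 6 5 0 0], max=6
Drop 4: T rot3 at col 0 lands with bottom-row=6; cleared 0 line(s) (total 0); column heights now [8 9 5 0 0], max=9
Drop 5: L rot2 at col 1 lands with bottom-row=9; cleared 0 line(s) (total 0); column heights now [8 11 11 11 0], max=11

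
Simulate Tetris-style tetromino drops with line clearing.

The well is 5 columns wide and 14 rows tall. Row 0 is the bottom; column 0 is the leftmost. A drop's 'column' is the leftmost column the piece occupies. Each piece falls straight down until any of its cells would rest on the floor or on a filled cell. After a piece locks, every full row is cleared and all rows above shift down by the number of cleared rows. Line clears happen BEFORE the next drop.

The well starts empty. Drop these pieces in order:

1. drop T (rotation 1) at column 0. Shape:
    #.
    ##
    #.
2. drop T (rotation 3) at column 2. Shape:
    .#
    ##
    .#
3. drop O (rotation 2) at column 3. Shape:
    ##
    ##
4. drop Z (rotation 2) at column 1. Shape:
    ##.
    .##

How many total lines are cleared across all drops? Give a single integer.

Answer: 0

Derivation:
Drop 1: T rot1 at col 0 lands with bottom-row=0; cleared 0 line(s) (total 0); column heights now [3 2 0 0 0], max=3
Drop 2: T rot3 at col 2 lands with bottom-row=0; cleared 0 line(s) (total 0); column heights now [3 2 2 3 0], max=3
Drop 3: O rot2 at col 3 lands with bottom-row=3; cleared 0 line(s) (total 0); column heights now [3 2 2 5 5], max=5
Drop 4: Z rot2 at col 1 lands with bottom-row=5; cleared 0 line(s) (total 0); column heights now [3 7 7 6 5], max=7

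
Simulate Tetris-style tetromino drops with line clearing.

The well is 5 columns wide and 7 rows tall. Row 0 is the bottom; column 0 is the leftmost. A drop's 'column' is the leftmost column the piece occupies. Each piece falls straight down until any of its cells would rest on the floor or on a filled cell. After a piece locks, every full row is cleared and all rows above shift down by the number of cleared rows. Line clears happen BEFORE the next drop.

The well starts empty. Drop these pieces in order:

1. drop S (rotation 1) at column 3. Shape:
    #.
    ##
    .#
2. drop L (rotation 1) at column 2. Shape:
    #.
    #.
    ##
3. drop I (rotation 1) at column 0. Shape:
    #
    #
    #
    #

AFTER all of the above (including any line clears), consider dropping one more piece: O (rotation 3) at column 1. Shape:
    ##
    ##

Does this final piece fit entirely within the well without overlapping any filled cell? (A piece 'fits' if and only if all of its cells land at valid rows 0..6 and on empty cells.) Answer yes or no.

Drop 1: S rot1 at col 3 lands with bottom-row=0; cleared 0 line(s) (total 0); column heights now [0 0 0 3 2], max=3
Drop 2: L rot1 at col 2 lands with bottom-row=3; cleared 0 line(s) (total 0); column heights now [0 0 6 4 2], max=6
Drop 3: I rot1 at col 0 lands with bottom-row=0; cleared 0 line(s) (total 0); column heights now [4 0 6 4 2], max=6
Test piece O rot3 at col 1 (width 2): heights before test = [4 0 6 4 2]; fits = False

Answer: no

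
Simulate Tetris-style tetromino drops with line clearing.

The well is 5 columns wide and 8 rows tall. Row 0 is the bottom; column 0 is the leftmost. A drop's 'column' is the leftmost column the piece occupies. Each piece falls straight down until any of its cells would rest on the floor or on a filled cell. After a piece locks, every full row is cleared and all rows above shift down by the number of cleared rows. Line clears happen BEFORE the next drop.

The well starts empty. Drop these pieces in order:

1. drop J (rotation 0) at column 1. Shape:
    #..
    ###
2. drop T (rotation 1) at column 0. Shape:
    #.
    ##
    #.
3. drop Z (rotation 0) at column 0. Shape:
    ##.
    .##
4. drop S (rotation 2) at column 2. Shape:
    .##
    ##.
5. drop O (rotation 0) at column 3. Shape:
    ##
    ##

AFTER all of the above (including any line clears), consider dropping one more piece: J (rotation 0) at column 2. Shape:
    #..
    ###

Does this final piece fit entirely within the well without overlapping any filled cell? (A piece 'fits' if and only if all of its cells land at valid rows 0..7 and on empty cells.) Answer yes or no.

Answer: no

Derivation:
Drop 1: J rot0 at col 1 lands with bottom-row=0; cleared 0 line(s) (total 0); column heights now [0 2 1 1 0], max=2
Drop 2: T rot1 at col 0 lands with bottom-row=1; cleared 0 line(s) (total 0); column heights now [4 3 1 1 0], max=4
Drop 3: Z rot0 at col 0 lands with bottom-row=3; cleared 0 line(s) (total 0); column heights now [5 5 4 1 0], max=5
Drop 4: S rot2 at col 2 lands with bottom-row=4; cleared 0 line(s) (total 0); column heights now [5 5 5 6 6], max=6
Drop 5: O rot0 at col 3 lands with bottom-row=6; cleared 0 line(s) (total 0); column heights now [5 5 5 8 8], max=8
Test piece J rot0 at col 2 (width 3): heights before test = [5 5 5 8 8]; fits = False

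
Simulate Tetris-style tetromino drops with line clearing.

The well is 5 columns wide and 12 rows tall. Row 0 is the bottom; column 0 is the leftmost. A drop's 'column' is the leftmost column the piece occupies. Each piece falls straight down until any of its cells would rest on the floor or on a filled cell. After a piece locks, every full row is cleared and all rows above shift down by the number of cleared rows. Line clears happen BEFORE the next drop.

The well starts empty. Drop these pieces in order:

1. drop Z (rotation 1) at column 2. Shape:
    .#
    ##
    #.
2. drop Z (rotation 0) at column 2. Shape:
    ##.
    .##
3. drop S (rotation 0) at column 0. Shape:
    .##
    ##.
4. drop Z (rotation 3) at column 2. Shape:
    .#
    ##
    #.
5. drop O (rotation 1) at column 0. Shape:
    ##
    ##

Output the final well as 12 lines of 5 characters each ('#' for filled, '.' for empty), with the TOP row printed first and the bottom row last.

Answer: .....
.....
.....
...#.
####.
###..
.##..
####.
...##
...#.
..##.
..#..

Derivation:
Drop 1: Z rot1 at col 2 lands with bottom-row=0; cleared 0 line(s) (total 0); column heights now [0 0 2 3 0], max=3
Drop 2: Z rot0 at col 2 lands with bottom-row=3; cleared 0 line(s) (total 0); column heights now [0 0 5 5 4], max=5
Drop 3: S rot0 at col 0 lands with bottom-row=4; cleared 0 line(s) (total 0); column heights now [5 6 6 5 4], max=6
Drop 4: Z rot3 at col 2 lands with bottom-row=6; cleared 0 line(s) (total 0); column heights now [5 6 8 9 4], max=9
Drop 5: O rot1 at col 0 lands with bottom-row=6; cleared 0 line(s) (total 0); column heights now [8 8 8 9 4], max=9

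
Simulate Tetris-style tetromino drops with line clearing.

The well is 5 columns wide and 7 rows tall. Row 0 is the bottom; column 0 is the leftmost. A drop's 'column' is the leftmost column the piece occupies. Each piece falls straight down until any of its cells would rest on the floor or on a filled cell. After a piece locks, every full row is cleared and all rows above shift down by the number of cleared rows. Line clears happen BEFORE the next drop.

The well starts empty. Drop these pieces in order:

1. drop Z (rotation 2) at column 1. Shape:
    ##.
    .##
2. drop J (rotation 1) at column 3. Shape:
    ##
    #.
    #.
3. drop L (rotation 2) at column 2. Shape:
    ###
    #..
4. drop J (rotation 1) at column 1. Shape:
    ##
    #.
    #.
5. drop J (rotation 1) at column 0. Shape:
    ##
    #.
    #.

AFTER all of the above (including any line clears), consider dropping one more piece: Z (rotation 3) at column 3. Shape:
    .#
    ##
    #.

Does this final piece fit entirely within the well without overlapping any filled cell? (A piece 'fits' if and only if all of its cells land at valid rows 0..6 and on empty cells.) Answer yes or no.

Answer: yes

Derivation:
Drop 1: Z rot2 at col 1 lands with bottom-row=0; cleared 0 line(s) (total 0); column heights now [0 2 2 1 0], max=2
Drop 2: J rot1 at col 3 lands with bottom-row=1; cleared 0 line(s) (total 0); column heights now [0 2 2 4 4], max=4
Drop 3: L rot2 at col 2 lands with bottom-row=3; cleared 0 line(s) (total 0); column heights now [0 2 5 5 5], max=5
Drop 4: J rot1 at col 1 lands with bottom-row=3; cleared 0 line(s) (total 0); column heights now [0 6 6 5 5], max=6
Drop 5: J rot1 at col 0 lands with bottom-row=4; cleared 1 line(s) (total 1); column heights now [6 6 5 4 4], max=6
Test piece Z rot3 at col 3 (width 2): heights before test = [6 6 5 4 4]; fits = True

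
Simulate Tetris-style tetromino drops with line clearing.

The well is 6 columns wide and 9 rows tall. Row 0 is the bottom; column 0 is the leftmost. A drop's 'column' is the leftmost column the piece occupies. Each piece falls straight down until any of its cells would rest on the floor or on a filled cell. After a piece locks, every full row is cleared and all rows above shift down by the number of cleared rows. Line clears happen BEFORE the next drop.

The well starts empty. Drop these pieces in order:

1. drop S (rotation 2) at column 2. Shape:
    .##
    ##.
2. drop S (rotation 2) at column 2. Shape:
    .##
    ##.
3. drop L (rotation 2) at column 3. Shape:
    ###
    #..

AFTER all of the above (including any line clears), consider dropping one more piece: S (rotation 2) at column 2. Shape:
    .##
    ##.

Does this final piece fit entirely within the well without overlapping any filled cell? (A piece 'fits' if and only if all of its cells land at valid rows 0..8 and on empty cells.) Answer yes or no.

Answer: yes

Derivation:
Drop 1: S rot2 at col 2 lands with bottom-row=0; cleared 0 line(s) (total 0); column heights now [0 0 1 2 2 0], max=2
Drop 2: S rot2 at col 2 lands with bottom-row=2; cleared 0 line(s) (total 0); column heights now [0 0 3 4 4 0], max=4
Drop 3: L rot2 at col 3 lands with bottom-row=4; cleared 0 line(s) (total 0); column heights now [0 0 3 6 6 6], max=6
Test piece S rot2 at col 2 (width 3): heights before test = [0 0 3 6 6 6]; fits = True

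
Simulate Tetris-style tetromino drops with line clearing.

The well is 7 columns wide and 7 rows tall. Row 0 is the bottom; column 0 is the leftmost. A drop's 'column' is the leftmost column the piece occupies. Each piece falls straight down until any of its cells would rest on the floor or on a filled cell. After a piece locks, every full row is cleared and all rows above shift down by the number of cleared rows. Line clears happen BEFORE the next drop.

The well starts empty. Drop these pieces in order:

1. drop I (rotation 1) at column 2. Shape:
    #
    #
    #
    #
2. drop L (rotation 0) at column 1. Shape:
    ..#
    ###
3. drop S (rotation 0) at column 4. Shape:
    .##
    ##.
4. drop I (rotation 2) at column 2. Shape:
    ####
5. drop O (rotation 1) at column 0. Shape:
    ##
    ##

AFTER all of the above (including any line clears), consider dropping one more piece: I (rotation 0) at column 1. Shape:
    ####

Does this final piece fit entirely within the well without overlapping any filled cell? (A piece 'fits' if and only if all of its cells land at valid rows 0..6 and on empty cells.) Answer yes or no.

Drop 1: I rot1 at col 2 lands with bottom-row=0; cleared 0 line(s) (total 0); column heights now [0 0 4 0 0 0 0], max=4
Drop 2: L rot0 at col 1 lands with bottom-row=4; cleared 0 line(s) (total 0); column heights now [0 5 5 6 0 0 0], max=6
Drop 3: S rot0 at col 4 lands with bottom-row=0; cleared 0 line(s) (total 0); column heights now [0 5 5 6 1 2 2], max=6
Drop 4: I rot2 at col 2 lands with bottom-row=6; cleared 0 line(s) (total 0); column heights now [0 5 7 7 7 7 2], max=7
Drop 5: O rot1 at col 0 lands with bottom-row=5; cleared 0 line(s) (total 0); column heights now [7 7 7 7 7 7 2], max=7
Test piece I rot0 at col 1 (width 4): heights before test = [7 7 7 7 7 7 2]; fits = False

Answer: no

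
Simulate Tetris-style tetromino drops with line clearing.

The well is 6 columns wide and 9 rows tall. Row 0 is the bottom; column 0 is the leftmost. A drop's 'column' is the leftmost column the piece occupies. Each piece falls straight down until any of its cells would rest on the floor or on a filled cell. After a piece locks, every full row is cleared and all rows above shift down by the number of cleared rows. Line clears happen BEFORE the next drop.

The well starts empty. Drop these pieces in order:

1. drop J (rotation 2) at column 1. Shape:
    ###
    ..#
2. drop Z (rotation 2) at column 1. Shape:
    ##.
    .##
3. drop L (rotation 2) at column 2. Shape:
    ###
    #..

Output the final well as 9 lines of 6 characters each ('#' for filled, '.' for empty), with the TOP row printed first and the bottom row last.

Drop 1: J rot2 at col 1 lands with bottom-row=0; cleared 0 line(s) (total 0); column heights now [0 2 2 2 0 0], max=2
Drop 2: Z rot2 at col 1 lands with bottom-row=2; cleared 0 line(s) (total 0); column heights now [0 4 4 3 0 0], max=4
Drop 3: L rot2 at col 2 lands with bottom-row=4; cleared 0 line(s) (total 0); column heights now [0 4 6 6 6 0], max=6

Answer: ......
......
......
..###.
..#...
.##...
..##..
.###..
...#..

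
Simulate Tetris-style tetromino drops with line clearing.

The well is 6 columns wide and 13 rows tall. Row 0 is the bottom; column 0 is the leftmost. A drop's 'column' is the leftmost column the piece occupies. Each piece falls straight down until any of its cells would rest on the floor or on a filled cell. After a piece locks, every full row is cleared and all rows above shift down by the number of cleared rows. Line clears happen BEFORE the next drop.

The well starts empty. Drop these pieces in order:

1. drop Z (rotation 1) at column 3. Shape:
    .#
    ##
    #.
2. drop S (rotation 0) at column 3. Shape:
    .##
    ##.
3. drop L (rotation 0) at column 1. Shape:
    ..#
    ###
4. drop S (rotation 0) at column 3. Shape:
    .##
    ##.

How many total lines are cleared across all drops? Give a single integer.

Answer: 0

Derivation:
Drop 1: Z rot1 at col 3 lands with bottom-row=0; cleared 0 line(s) (total 0); column heights now [0 0 0 2 3 0], max=3
Drop 2: S rot0 at col 3 lands with bottom-row=3; cleared 0 line(s) (total 0); column heights now [0 0 0 4 5 5], max=5
Drop 3: L rot0 at col 1 lands with bottom-row=4; cleared 0 line(s) (total 0); column heights now [0 5 5 6 5 5], max=6
Drop 4: S rot0 at col 3 lands with bottom-row=6; cleared 0 line(s) (total 0); column heights now [0 5 5 7 8 8], max=8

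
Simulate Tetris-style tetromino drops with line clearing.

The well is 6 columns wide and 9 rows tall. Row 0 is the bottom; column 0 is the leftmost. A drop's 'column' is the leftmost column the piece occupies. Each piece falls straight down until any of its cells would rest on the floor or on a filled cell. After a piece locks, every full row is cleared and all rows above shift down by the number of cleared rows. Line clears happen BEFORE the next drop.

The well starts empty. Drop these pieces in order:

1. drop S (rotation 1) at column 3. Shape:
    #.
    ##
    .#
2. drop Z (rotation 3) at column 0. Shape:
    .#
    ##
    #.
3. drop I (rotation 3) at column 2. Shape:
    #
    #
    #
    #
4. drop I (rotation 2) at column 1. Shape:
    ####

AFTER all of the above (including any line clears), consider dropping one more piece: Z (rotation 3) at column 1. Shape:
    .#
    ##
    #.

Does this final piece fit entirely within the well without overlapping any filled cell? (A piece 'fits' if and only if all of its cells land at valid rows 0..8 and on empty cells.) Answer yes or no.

Drop 1: S rot1 at col 3 lands with bottom-row=0; cleared 0 line(s) (total 0); column heights now [0 0 0 3 2 0], max=3
Drop 2: Z rot3 at col 0 lands with bottom-row=0; cleared 0 line(s) (total 0); column heights now [2 3 0 3 2 0], max=3
Drop 3: I rot3 at col 2 lands with bottom-row=0; cleared 0 line(s) (total 0); column heights now [2 3 4 3 2 0], max=4
Drop 4: I rot2 at col 1 lands with bottom-row=4; cleared 0 line(s) (total 0); column heights now [2 5 5 5 5 0], max=5
Test piece Z rot3 at col 1 (width 2): heights before test = [2 5 5 5 5 0]; fits = True

Answer: yes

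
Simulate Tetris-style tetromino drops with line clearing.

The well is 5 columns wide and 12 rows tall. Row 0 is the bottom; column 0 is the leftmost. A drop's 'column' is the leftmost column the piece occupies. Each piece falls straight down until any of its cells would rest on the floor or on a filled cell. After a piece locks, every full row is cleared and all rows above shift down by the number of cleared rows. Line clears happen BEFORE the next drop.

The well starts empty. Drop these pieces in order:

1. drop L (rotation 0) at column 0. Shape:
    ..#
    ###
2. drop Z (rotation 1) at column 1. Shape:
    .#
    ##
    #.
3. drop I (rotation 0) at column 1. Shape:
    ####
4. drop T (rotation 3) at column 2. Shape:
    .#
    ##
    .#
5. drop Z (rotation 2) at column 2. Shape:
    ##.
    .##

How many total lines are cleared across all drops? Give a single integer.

Answer: 0

Derivation:
Drop 1: L rot0 at col 0 lands with bottom-row=0; cleared 0 line(s) (total 0); column heights now [1 1 2 0 0], max=2
Drop 2: Z rot1 at col 1 lands with bottom-row=1; cleared 0 line(s) (total 0); column heights now [1 3 4 0 0], max=4
Drop 3: I rot0 at col 1 lands with bottom-row=4; cleared 0 line(s) (total 0); column heights now [1 5 5 5 5], max=5
Drop 4: T rot3 at col 2 lands with bottom-row=5; cleared 0 line(s) (total 0); column heights now [1 5 7 8 5], max=8
Drop 5: Z rot2 at col 2 lands with bottom-row=8; cleared 0 line(s) (total 0); column heights now [1 5 10 10 9], max=10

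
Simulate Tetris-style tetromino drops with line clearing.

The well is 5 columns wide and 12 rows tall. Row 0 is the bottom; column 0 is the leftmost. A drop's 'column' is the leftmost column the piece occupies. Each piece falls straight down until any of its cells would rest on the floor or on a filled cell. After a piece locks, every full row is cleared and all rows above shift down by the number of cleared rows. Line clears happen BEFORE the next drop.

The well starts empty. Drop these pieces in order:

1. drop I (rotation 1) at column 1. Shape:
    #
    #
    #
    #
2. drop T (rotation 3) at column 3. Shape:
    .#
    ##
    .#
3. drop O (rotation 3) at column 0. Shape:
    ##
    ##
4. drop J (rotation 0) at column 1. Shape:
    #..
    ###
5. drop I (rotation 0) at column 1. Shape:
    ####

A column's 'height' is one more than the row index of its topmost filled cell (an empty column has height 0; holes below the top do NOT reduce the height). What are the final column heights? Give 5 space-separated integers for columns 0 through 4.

Drop 1: I rot1 at col 1 lands with bottom-row=0; cleared 0 line(s) (total 0); column heights now [0 4 0 0 0], max=4
Drop 2: T rot3 at col 3 lands with bottom-row=0; cleared 0 line(s) (total 0); column heights now [0 4 0 2 3], max=4
Drop 3: O rot3 at col 0 lands with bottom-row=4; cleared 0 line(s) (total 0); column heights now [6 6 0 2 3], max=6
Drop 4: J rot0 at col 1 lands with bottom-row=6; cleared 0 line(s) (total 0); column heights now [6 8 7 7 3], max=8
Drop 5: I rot0 at col 1 lands with bottom-row=8; cleared 0 line(s) (total 0); column heights now [6 9 9 9 9], max=9

Answer: 6 9 9 9 9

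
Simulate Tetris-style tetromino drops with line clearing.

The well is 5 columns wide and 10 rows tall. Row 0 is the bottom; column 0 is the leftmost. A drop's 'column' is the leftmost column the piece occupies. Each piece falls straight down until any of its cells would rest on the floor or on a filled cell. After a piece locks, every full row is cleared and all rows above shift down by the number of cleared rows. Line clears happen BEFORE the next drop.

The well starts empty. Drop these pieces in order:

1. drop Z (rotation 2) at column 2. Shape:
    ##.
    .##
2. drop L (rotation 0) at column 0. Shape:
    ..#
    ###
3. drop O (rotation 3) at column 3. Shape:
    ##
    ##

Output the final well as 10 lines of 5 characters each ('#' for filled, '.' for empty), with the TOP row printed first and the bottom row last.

Drop 1: Z rot2 at col 2 lands with bottom-row=0; cleared 0 line(s) (total 0); column heights now [0 0 2 2 1], max=2
Drop 2: L rot0 at col 0 lands with bottom-row=2; cleared 0 line(s) (total 0); column heights now [3 3 4 2 1], max=4
Drop 3: O rot3 at col 3 lands with bottom-row=2; cleared 1 line(s) (total 1); column heights now [0 0 3 3 3], max=3

Answer: .....
.....
.....
.....
.....
.....
.....
..###
..##.
...##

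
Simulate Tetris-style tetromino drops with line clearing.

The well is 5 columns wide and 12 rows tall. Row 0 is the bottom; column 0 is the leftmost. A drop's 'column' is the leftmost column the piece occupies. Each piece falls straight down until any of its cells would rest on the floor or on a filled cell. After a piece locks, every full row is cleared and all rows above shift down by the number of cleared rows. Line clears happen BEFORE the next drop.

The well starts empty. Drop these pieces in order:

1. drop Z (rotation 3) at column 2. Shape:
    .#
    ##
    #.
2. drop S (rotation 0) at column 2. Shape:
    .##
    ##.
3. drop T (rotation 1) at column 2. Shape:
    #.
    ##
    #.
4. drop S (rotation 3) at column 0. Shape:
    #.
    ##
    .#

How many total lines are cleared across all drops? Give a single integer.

Answer: 0

Derivation:
Drop 1: Z rot3 at col 2 lands with bottom-row=0; cleared 0 line(s) (total 0); column heights now [0 0 2 3 0], max=3
Drop 2: S rot0 at col 2 lands with bottom-row=3; cleared 0 line(s) (total 0); column heights now [0 0 4 5 5], max=5
Drop 3: T rot1 at col 2 lands with bottom-row=4; cleared 0 line(s) (total 0); column heights now [0 0 7 6 5], max=7
Drop 4: S rot3 at col 0 lands with bottom-row=0; cleared 0 line(s) (total 0); column heights now [3 2 7 6 5], max=7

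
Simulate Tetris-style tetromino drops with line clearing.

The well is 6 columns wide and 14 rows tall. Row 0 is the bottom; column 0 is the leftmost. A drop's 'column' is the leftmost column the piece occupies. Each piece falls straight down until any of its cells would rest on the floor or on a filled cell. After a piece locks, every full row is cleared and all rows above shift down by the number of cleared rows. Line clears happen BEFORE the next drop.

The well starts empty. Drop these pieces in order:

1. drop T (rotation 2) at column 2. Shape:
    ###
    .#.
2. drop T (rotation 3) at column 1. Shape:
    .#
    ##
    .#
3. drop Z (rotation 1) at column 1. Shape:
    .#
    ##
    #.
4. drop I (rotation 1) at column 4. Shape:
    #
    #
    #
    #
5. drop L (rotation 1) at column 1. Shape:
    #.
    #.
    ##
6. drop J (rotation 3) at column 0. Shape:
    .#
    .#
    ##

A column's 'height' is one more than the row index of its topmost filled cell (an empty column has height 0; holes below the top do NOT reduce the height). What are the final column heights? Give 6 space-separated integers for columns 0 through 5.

Answer: 11 13 8 2 6 0

Derivation:
Drop 1: T rot2 at col 2 lands with bottom-row=0; cleared 0 line(s) (total 0); column heights now [0 0 2 2 2 0], max=2
Drop 2: T rot3 at col 1 lands with bottom-row=2; cleared 0 line(s) (total 0); column heights now [0 4 5 2 2 0], max=5
Drop 3: Z rot1 at col 1 lands with bottom-row=4; cleared 0 line(s) (total 0); column heights now [0 6 7 2 2 0], max=7
Drop 4: I rot1 at col 4 lands with bottom-row=2; cleared 0 line(s) (total 0); column heights now [0 6 7 2 6 0], max=7
Drop 5: L rot1 at col 1 lands with bottom-row=7; cleared 0 line(s) (total 0); column heights now [0 10 8 2 6 0], max=10
Drop 6: J rot3 at col 0 lands with bottom-row=10; cleared 0 line(s) (total 0); column heights now [11 13 8 2 6 0], max=13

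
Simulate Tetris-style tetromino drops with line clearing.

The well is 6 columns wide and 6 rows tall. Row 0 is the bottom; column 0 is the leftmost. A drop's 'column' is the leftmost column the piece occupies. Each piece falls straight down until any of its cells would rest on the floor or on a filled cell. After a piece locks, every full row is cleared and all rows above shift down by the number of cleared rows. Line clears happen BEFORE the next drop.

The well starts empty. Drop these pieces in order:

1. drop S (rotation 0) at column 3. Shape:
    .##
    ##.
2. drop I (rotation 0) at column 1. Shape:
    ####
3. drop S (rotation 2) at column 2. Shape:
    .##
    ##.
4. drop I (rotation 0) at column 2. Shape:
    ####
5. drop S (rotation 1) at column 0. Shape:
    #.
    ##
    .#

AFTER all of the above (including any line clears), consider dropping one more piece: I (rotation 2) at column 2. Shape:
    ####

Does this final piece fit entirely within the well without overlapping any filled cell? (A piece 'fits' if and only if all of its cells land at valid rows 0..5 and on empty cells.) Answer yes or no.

Answer: no

Derivation:
Drop 1: S rot0 at col 3 lands with bottom-row=0; cleared 0 line(s) (total 0); column heights now [0 0 0 1 2 2], max=2
Drop 2: I rot0 at col 1 lands with bottom-row=2; cleared 0 line(s) (total 0); column heights now [0 3 3 3 3 2], max=3
Drop 3: S rot2 at col 2 lands with bottom-row=3; cleared 0 line(s) (total 0); column heights now [0 3 4 5 5 2], max=5
Drop 4: I rot0 at col 2 lands with bottom-row=5; cleared 0 line(s) (total 0); column heights now [0 3 6 6 6 6], max=6
Drop 5: S rot1 at col 0 lands with bottom-row=3; cleared 0 line(s) (total 0); column heights now [6 5 6 6 6 6], max=6
Test piece I rot2 at col 2 (width 4): heights before test = [6 5 6 6 6 6]; fits = False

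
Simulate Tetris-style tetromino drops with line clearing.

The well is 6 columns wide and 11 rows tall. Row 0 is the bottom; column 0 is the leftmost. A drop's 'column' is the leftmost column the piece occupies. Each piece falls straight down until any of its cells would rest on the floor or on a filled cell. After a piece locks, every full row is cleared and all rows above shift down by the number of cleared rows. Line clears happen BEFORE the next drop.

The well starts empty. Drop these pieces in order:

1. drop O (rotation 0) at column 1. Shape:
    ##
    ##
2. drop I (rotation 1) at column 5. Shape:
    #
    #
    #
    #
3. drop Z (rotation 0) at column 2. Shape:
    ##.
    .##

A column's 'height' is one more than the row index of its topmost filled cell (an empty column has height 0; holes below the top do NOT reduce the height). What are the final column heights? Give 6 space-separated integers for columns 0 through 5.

Answer: 0 2 3 3 2 4

Derivation:
Drop 1: O rot0 at col 1 lands with bottom-row=0; cleared 0 line(s) (total 0); column heights now [0 2 2 0 0 0], max=2
Drop 2: I rot1 at col 5 lands with bottom-row=0; cleared 0 line(s) (total 0); column heights now [0 2 2 0 0 4], max=4
Drop 3: Z rot0 at col 2 lands with bottom-row=1; cleared 0 line(s) (total 0); column heights now [0 2 3 3 2 4], max=4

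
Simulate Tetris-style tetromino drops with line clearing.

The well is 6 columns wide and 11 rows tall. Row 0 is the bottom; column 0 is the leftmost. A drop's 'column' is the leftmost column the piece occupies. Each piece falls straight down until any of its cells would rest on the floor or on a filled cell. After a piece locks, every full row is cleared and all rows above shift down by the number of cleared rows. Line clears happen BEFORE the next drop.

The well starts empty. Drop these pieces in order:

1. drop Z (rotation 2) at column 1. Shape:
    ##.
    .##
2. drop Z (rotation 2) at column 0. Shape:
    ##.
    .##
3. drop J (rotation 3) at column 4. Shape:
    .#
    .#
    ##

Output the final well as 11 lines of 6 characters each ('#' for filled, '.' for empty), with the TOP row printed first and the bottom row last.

Answer: ......
......
......
......
......
......
......
##....
.##..#
.##..#
..####

Derivation:
Drop 1: Z rot2 at col 1 lands with bottom-row=0; cleared 0 line(s) (total 0); column heights now [0 2 2 1 0 0], max=2
Drop 2: Z rot2 at col 0 lands with bottom-row=2; cleared 0 line(s) (total 0); column heights now [4 4 3 1 0 0], max=4
Drop 3: J rot3 at col 4 lands with bottom-row=0; cleared 0 line(s) (total 0); column heights now [4 4 3 1 1 3], max=4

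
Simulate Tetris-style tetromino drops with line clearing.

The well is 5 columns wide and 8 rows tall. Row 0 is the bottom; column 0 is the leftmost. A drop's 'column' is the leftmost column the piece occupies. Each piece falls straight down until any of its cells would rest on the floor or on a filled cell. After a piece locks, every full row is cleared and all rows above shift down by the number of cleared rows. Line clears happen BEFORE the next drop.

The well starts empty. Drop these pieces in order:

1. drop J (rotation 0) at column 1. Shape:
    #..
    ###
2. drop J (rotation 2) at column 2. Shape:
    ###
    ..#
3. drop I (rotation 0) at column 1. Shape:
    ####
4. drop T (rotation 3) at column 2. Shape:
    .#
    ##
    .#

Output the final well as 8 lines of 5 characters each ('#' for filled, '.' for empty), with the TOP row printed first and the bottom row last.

Drop 1: J rot0 at col 1 lands with bottom-row=0; cleared 0 line(s) (total 0); column heights now [0 2 1 1 0], max=2
Drop 2: J rot2 at col 2 lands with bottom-row=0; cleared 0 line(s) (total 0); column heights now [0 2 2 2 2], max=2
Drop 3: I rot0 at col 1 lands with bottom-row=2; cleared 0 line(s) (total 0); column heights now [0 3 3 3 3], max=3
Drop 4: T rot3 at col 2 lands with bottom-row=3; cleared 0 line(s) (total 0); column heights now [0 3 5 6 3], max=6

Answer: .....
.....
...#.
..##.
...#.
.####
.####
.####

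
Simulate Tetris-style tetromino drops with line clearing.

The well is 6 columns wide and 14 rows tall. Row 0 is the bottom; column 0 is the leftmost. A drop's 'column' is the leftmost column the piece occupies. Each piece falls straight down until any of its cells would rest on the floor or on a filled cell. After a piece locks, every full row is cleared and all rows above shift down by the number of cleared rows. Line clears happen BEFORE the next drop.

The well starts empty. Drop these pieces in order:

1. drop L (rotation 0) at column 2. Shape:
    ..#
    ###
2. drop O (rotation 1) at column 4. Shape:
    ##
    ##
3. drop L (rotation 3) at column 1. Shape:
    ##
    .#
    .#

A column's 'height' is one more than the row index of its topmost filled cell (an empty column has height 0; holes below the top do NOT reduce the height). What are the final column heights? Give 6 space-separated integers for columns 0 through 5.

Drop 1: L rot0 at col 2 lands with bottom-row=0; cleared 0 line(s) (total 0); column heights now [0 0 1 1 2 0], max=2
Drop 2: O rot1 at col 4 lands with bottom-row=2; cleared 0 line(s) (total 0); column heights now [0 0 1 1 4 4], max=4
Drop 3: L rot3 at col 1 lands with bottom-row=1; cleared 0 line(s) (total 0); column heights now [0 4 4 1 4 4], max=4

Answer: 0 4 4 1 4 4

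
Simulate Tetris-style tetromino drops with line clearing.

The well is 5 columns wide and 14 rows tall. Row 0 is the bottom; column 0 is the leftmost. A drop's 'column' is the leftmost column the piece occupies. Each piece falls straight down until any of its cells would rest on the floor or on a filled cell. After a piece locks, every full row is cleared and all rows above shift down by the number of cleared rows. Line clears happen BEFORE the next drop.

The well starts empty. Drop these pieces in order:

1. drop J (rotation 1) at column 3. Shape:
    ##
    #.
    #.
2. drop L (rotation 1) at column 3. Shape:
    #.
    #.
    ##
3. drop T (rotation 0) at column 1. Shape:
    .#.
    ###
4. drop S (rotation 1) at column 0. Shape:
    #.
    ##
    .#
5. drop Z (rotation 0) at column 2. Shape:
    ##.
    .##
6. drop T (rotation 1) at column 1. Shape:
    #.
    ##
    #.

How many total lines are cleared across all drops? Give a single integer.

Answer: 0

Derivation:
Drop 1: J rot1 at col 3 lands with bottom-row=0; cleared 0 line(s) (total 0); column heights now [0 0 0 3 3], max=3
Drop 2: L rot1 at col 3 lands with bottom-row=3; cleared 0 line(s) (total 0); column heights now [0 0 0 6 4], max=6
Drop 3: T rot0 at col 1 lands with bottom-row=6; cleared 0 line(s) (total 0); column heights now [0 7 8 7 4], max=8
Drop 4: S rot1 at col 0 lands with bottom-row=7; cleared 0 line(s) (total 0); column heights now [10 9 8 7 4], max=10
Drop 5: Z rot0 at col 2 lands with bottom-row=7; cleared 0 line(s) (total 0); column heights now [10 9 9 9 8], max=10
Drop 6: T rot1 at col 1 lands with bottom-row=9; cleared 0 line(s) (total 0); column heights now [10 12 11 9 8], max=12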